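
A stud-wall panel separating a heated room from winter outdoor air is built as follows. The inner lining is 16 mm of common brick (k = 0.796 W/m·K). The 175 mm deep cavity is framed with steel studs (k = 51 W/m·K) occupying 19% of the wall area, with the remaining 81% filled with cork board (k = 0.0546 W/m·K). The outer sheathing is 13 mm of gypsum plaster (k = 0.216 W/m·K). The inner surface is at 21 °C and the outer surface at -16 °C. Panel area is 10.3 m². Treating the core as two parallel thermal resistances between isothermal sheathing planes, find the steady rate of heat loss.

Sheathing layers in series; stud and cavity paths in parallel between them.
R_inner = 0.016/(0.796×10.3) = 0.001952 K/W
R_stud  = 0.175/(51×0.19×10.3) = 0.001753 K/W
R_cav   = 0.175/(0.0546×0.81×10.3) = 0.3842 K/W
1/R_core = 1/R_stud + 1/R_cav → R_core = 0.001745 K/W
R_outer = 0.013/(0.216×10.3) = 0.005843 K/W
R_total = 0.00954 K/W
Q = ΔT/R_total = 37/0.00954

Q ≈ 3880 W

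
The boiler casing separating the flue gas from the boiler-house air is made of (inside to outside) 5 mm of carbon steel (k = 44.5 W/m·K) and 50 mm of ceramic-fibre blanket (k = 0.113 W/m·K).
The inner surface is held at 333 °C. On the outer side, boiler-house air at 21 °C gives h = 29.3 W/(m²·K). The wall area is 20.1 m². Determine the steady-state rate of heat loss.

Q ≈ 13200 W

Model the wall as resistances in series:
R_carbon steel = L/(kA) = 0.005/(44.5×20.1) = 5.59×10^-6 K/W
R_ceramic-fibre blanket = L/(kA) = 0.05/(0.113×20.1) = 0.02201 K/W
R_outer film = 1/(h_o·A) = 1/(29.3×20.1) = 0.001698 K/W
R_total = 0.02372 K/W
Q = ΔT / R_total = 312 / 0.02372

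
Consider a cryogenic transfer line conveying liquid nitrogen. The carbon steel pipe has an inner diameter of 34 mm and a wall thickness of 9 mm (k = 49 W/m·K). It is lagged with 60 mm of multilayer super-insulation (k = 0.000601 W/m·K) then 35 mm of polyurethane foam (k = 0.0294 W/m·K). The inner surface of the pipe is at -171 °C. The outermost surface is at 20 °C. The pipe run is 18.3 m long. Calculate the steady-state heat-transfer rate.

Q ≈ 11 W

For a radial system each layer contributes R = ln(r_out/r_in)/(2πkL); films add R = 1/(hA).
R_carbon steel pipe wall = ln(26/17)/(2π×49×18.3) = 7.541×10^-5 K/W
R_multilayer super-insulation = ln(86/26)/(2π×0.000601×18.3) = 17.31 K/W
R_polyurethane foam = ln(121/86)/(2π×0.0294×18.3) = 0.101 K/W
R_total = 17.41 K/W
Q = ΔT/R_total = 191/17.41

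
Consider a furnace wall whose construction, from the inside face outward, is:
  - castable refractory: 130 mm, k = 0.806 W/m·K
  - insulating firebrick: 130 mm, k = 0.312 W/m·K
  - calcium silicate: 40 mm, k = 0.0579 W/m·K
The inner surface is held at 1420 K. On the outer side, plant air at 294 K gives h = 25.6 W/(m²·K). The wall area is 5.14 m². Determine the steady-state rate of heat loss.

Treating each layer as a thermal resistance in series:
R_castable refractory = L/(kA) = 0.13/(0.806×5.14) = 0.03138 K/W
R_insulating firebrick = L/(kA) = 0.13/(0.312×5.14) = 0.08106 K/W
R_calcium silicate = L/(kA) = 0.04/(0.0579×5.14) = 0.1344 K/W
R_outer film = 1/(h_o·A) = 1/(25.6×5.14) = 0.0076 K/W
R_total = 0.2544 K/W
Q = ΔT / R_total = 1126 / 0.2544

Q ≈ 4430 W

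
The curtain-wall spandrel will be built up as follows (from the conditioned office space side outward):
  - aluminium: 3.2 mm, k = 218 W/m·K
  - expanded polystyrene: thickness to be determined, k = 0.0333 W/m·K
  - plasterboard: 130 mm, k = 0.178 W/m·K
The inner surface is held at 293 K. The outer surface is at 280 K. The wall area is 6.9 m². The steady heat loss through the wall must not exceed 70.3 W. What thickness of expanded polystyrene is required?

L ≈ 18.2 mm

Using the resistance-network approach (series):
R_aluminium = L/(kA) = 0.0032/(218×6.9) = 2.127×10^-6 K/W
R_plasterboard = L/(kA) = 0.13/(0.178×6.9) = 0.1058 K/W
Sum of the known resistances R_other = 0.1058 K/W
Required total resistance R_tot = ΔT/Q_allow = 13/70.3 = 0.1849 K/W
R_expanded polystyrene = R_tot − R_other = 0.07907 K/W
L = R·k·A = 0.07907×0.0333×6.9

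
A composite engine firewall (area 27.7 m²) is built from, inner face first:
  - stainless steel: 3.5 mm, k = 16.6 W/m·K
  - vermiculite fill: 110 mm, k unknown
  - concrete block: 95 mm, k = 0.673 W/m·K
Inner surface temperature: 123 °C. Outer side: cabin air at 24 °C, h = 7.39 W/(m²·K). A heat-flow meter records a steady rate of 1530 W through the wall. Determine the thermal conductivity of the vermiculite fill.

Model the wall as resistances in series:
R_stainless steel = L/(kA) = 0.0035/(16.6×27.7) = 7.612×10^-6 K/W
R_concrete block = L/(kA) = 0.095/(0.673×27.7) = 0.005096 K/W
R_outer film = 1/(h_o·A) = 1/(7.39×27.7) = 0.004885 K/W
Sum of known resistances R_other = 0.009989 K/W
Total R = ΔT/Q = 99/1530 = 0.06471 K/W
R_vermiculite fill = R_total − R_other = 0.05472 K/W
k = L/(R·A) = 0.11/(0.05472×27.7)

k ≈ 0.0726 W/(m·K)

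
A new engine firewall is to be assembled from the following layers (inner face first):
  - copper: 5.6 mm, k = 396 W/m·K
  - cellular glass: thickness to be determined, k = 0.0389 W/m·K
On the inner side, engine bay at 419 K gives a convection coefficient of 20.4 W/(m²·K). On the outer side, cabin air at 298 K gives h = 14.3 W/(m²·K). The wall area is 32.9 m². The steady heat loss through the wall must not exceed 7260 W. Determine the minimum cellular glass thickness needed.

L ≈ 16.7 mm

Treating each layer as a thermal resistance in series:
R_inner film = 1/(h_i·A) = 1/(20.4×32.9) = 0.00149 K/W
R_copper = L/(kA) = 0.0056/(396×32.9) = 4.298×10^-7 K/W
R_outer film = 1/(h_o·A) = 1/(14.3×32.9) = 0.002126 K/W
Sum of the known resistances R_other = 0.003616 K/W
Required total resistance R_tot = ΔT/Q_allow = 121/7260 = 0.01667 K/W
R_cellular glass = R_tot − R_other = 0.01305 K/W
L = R·k·A = 0.01305×0.0389×32.9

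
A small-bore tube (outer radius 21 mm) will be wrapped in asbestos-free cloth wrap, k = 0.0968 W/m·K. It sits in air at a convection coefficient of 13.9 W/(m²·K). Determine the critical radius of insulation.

For a cylinder r_cr = k/h = 0.0968/13.9
r_cr = 6.96 mm; since the bare radius (21 mm) is above r_cr, any added insulation will reduce heat loss.

r_cr ≈ 6.96 mm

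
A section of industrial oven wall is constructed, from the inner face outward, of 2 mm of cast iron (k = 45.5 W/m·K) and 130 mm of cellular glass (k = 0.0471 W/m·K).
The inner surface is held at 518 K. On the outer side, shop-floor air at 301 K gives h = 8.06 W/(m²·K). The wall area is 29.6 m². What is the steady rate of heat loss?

Using the resistance-network approach (series):
R_cast iron = L/(kA) = 0.002/(45.5×29.6) = 1.485×10^-6 K/W
R_cellular glass = L/(kA) = 0.13/(0.0471×29.6) = 0.09325 K/W
R_outer film = 1/(h_o·A) = 1/(8.06×29.6) = 0.004192 K/W
R_total = 0.09744 K/W
Q = ΔT / R_total = 217 / 0.09744

Q ≈ 2230 W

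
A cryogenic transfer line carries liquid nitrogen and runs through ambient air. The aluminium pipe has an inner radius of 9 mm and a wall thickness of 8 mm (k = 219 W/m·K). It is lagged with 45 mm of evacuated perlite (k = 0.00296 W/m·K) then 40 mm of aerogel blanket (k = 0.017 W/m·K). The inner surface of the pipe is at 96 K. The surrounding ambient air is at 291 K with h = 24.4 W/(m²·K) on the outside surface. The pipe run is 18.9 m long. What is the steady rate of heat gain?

Q ≈ 49.6 W

For a radial system each layer contributes R = ln(r_out/r_in)/(2πkL); films add R = 1/(hA).
R_aluminium pipe wall = ln(17/9)/(2π×219×18.9) = 2.445×10^-5 K/W
R_evacuated perlite = ln(62/17)/(2π×0.00296×18.9) = 3.681 K/W
R_aerogel blanket = ln(102/62)/(2π×0.017×18.9) = 0.2466 K/W
R_outer film = 1/(h_o·2πr_oL) = 1/(24.4×2π×0.102×18.9) = 0.003384 K/W
R_total = 3.931 K/W
Q = ΔT/R_total = 195/3.931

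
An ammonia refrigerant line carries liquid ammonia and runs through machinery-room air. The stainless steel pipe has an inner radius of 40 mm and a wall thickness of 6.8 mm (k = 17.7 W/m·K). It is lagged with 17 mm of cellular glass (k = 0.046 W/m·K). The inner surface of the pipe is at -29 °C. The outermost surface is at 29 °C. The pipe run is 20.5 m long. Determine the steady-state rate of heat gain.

Q ≈ 1110 W

Per-layer cylindrical resistances, series-summed:
R_stainless steel pipe wall = ln(46.8/40)/(2π×17.7×20.5) = 6.887×10^-5 K/W
R_cellular glass = ln(63.8/46.8)/(2π×0.046×20.5) = 0.0523 K/W
R_total = 0.05237 K/W
Q = ΔT/R_total = 58/0.05237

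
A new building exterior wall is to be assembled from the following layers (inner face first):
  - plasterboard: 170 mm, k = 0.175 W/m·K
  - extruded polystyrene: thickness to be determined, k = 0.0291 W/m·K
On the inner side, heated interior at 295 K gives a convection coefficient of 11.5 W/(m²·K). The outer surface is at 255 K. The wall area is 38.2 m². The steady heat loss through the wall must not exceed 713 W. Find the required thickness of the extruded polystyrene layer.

L ≈ 31.6 mm

Model the wall as resistances in series:
R_inner film = 1/(h_i·A) = 1/(11.5×38.2) = 0.002276 K/W
R_plasterboard = L/(kA) = 0.17/(0.175×38.2) = 0.02543 K/W
Sum of the known resistances R_other = 0.02771 K/W
Required total resistance R_tot = ΔT/Q_allow = 40/713 = 0.0561 K/W
R_extruded polystyrene = R_tot − R_other = 0.02839 K/W
L = R·k·A = 0.02839×0.0291×38.2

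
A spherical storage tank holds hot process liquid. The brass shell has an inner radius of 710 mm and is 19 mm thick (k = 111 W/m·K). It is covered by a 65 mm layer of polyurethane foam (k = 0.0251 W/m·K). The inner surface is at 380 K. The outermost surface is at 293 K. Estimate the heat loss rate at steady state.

Q ≈ 244 W

For a spherical shell R = (1/r₁ − 1/r₂)/(4πk); film R = 1/(h·4πr²). In series:
R_brass shell = (1/0.71 − 1/0.729)/(4π×111) = 2.632×10^-5 K/W
R_polyurethane foam = (1/0.729 − 1/0.794)/(4π×0.0251) = 0.356 K/W
R_total = 0.3561 K/W
Q = ΔT/R_total = 87/0.3561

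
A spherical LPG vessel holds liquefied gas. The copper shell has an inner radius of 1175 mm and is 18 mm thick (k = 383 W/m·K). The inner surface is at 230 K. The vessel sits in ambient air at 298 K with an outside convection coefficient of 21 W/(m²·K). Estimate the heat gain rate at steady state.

Each spherical layer contributes R = (1/r_i − 1/r_o)/(4πk):
R_copper shell = (1/1.175 − 1/1.193)/(4π×383) = 2.668×10^-6 K/W
R_outer film = 1/(h·4πr_o²) = 1/(21×4π×1.193²) = 0.002663 K/W
R_total = 0.002665 K/W
Q = ΔT/R_total = 68/0.002665

Q ≈ 25500 W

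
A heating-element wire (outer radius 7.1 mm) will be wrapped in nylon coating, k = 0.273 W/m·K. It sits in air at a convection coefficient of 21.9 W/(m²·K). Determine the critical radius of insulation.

For a cylinder r_cr = k/h = 0.273/21.9
r_cr = 12.5 mm; since the bare radius (7.1 mm) is below r_cr, adding a thin layer of insulation will *increase* heat loss.

r_cr ≈ 12.5 mm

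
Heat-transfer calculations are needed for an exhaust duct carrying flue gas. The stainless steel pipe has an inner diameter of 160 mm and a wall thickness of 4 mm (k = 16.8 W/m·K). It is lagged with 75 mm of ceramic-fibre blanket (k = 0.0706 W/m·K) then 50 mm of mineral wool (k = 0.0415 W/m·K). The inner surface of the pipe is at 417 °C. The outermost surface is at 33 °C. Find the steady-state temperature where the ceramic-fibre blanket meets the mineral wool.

Per-layer cylindrical resistances, series-summed:
R_stainless steel pipe wall = ln(84/80)/(2π×16.8×1) = 4.622×10^-4 K/W
R_ceramic-fibre blanket = ln(159/84)/(2π×0.0706×1) = 1.438 K/W
R_mineral wool = ln(209/159)/(2π×0.0415×1) = 1.049 K/W
R_total = 2.488 K/W
Q = ΔT/R_total = 384/2.488
Q = 154 W/m
T_interface = T_inner − Q·ΣR(inner→interface) = 417 − 154×1.439

T ≈ 195 °C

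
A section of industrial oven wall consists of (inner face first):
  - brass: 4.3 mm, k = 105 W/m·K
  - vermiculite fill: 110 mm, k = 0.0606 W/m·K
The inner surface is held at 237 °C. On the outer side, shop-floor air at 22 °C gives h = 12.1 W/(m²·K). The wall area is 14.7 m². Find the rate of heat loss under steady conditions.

Treating each layer as a thermal resistance in series:
R_brass = L/(kA) = 0.0043/(105×14.7) = 2.786×10^-6 K/W
R_vermiculite fill = L/(kA) = 0.11/(0.0606×14.7) = 0.1235 K/W
R_outer film = 1/(h_o·A) = 1/(12.1×14.7) = 0.005622 K/W
R_total = 0.1291 K/W
Q = ΔT / R_total = 215 / 0.1291

Q ≈ 1670 W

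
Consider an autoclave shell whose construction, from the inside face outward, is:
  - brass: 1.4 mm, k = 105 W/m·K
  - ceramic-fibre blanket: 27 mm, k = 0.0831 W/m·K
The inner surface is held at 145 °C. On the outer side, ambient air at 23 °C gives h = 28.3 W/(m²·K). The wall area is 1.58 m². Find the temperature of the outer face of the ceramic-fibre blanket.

Treating each layer as a thermal resistance in series:
R_brass = L/(kA) = 0.0014/(105×1.58) = 8.439×10^-6 K/W
R_ceramic-fibre blanket = L/(kA) = 0.027/(0.0831×1.58) = 0.2056 K/W
R_outer film = 1/(h_o·A) = 1/(28.3×1.58) = 0.02236 K/W
R_total = 0.228 K/W;  Q = ΔT/R_total = 122/0.228 = 535.1 W
T_interface = T_inner − Q·ΣR(inner→interface) = 145 − 535×0.2056

T ≈ 35 °C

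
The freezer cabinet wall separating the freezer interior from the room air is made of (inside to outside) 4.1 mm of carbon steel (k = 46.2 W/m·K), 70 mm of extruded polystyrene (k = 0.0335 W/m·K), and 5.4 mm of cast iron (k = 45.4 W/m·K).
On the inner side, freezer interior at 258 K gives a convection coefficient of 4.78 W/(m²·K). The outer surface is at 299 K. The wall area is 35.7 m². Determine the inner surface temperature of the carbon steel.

Series thermal resistances:
R_inner film = 1/(h_i·A) = 1/(4.78×35.7) = 0.00586 K/W
R_carbon steel = L/(kA) = 0.0041/(46.2×35.7) = 2.486×10^-6 K/W
R_extruded polystyrene = L/(kA) = 0.07/(0.0335×35.7) = 0.05853 K/W
R_cast iron = L/(kA) = 0.0054/(45.4×35.7) = 3.332×10^-6 K/W
R_total = 0.0644 K/W;  Q = ΔT/R_total = 41/0.0644 = 636.7 W
T_interface = T_inner + Q·ΣR(inner→interface) = 258 + 637×0.00586

T ≈ 262 K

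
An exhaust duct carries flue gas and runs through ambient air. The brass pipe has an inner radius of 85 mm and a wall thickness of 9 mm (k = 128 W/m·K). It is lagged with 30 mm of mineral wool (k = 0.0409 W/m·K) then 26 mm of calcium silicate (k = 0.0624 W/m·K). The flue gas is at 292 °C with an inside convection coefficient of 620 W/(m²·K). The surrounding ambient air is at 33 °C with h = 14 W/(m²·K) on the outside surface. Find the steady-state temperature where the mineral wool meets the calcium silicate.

Radial resistances (cylindrical: R_cond = ln(r_o/r_i)/(2πkL), R_conv = 1/(h·2πrL)):
R_inner film = 1/(h_i·2πr₁L) = 1/(620×2π×0.085×1) = 0.00302 K/W
R_brass pipe wall = ln(94/85)/(2π×128×1) = 1.251×10^-4 K/W
R_mineral wool = ln(124/94)/(2π×0.0409×1) = 1.078 K/W
R_calcium silicate = ln(150/124)/(2π×0.0624×1) = 0.4855 K/W
R_outer film = 1/(h_o·2πr_oL) = 1/(14×2π×0.15×1) = 0.07579 K/W
R_total = 1.642 K/W
Q = ΔT/R_total = 259/1.642
Q = 158 W/m
T_interface = T_inner − Q·ΣR(inner→interface) = 292 − 158×1.081

T ≈ 122 °C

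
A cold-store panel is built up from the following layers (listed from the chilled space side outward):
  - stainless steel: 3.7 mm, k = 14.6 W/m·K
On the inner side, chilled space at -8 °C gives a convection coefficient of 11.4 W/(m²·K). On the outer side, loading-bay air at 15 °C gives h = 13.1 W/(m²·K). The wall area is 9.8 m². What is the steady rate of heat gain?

Series thermal resistances:
R_inner film = 1/(h_i·A) = 1/(11.4×9.8) = 0.008951 K/W
R_stainless steel = L/(kA) = 0.0037/(14.6×9.8) = 2.586×10^-5 K/W
R_outer film = 1/(h_o·A) = 1/(13.1×9.8) = 0.007789 K/W
R_total = 0.01677 K/W
Q = ΔT / R_total = 23 / 0.01677

Q ≈ 1370 W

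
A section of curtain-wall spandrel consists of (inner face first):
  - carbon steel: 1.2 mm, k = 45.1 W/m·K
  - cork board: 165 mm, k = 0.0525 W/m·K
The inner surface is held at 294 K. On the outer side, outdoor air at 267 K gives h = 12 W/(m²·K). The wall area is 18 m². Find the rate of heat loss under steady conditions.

Q ≈ 151 W

Model the wall as resistances in series:
R_carbon steel = L/(kA) = 0.0012/(45.1×18) = 1.478×10^-6 K/W
R_cork board = L/(kA) = 0.165/(0.0525×18) = 0.1746 K/W
R_outer film = 1/(h_o·A) = 1/(12×18) = 0.00463 K/W
R_total = 0.1792 K/W
Q = ΔT / R_total = 27 / 0.1792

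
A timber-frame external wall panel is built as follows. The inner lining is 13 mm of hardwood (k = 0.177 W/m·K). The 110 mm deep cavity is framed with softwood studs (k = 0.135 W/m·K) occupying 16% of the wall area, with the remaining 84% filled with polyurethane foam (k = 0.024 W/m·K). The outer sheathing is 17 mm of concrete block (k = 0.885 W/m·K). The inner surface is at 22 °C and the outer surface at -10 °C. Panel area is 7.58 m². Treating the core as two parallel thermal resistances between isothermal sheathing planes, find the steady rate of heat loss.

Q ≈ 89 W

Sheathing layers in series; stud and cavity paths in parallel between them.
R_inner = 0.013/(0.177×7.58) = 0.009689 K/W
R_stud  = 0.11/(0.135×0.16×7.58) = 0.6718 K/W
R_cav   = 0.11/(0.024×0.84×7.58) = 0.7198 K/W
1/R_core = 1/R_stud + 1/R_cav → R_core = 0.3475 K/W
R_outer = 0.017/(0.885×7.58) = 0.002534 K/W
R_total = 0.3597 K/W
Q = ΔT/R_total = 32/0.3597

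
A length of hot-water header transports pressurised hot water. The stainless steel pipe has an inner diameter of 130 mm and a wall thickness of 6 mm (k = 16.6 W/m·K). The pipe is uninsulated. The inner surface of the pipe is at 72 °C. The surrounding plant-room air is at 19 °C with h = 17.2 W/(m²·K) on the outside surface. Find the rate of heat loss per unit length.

q′ ≈ 404 W/m

Radial resistances (cylindrical: R_cond = ln(r_o/r_i)/(2πkL), R_conv = 1/(h·2πrL)):
R_stainless steel pipe wall = ln(71/65)/(2π×16.6×1) = 8.465×10^-4 K/W
R_outer film = 1/(h_o·2πr_oL) = 1/(17.2×2π×0.071×1) = 0.1303 K/W
R_total = 0.1312 K/W
Q = ΔT/R_total = 53/0.1312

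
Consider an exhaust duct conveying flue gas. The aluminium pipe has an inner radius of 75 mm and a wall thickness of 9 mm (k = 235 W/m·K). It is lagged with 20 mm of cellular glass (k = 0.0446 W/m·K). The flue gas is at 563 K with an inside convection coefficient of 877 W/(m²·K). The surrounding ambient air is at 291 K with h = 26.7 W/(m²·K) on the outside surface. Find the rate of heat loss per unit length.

q′ ≈ 331 W/m

Per-layer cylindrical resistances, series-summed:
R_inner film = 1/(h_i·2πr₁L) = 1/(877×2π×0.075×1) = 0.00242 K/W
R_aluminium pipe wall = ln(84/75)/(2π×235×1) = 7.675×10^-5 K/W
R_cellular glass = ln(104/84)/(2π×0.0446×1) = 0.7621 K/W
R_outer film = 1/(h_o·2πr_oL) = 1/(26.7×2π×0.104×1) = 0.05732 K/W
R_total = 0.822 K/W
Q = ΔT/R_total = 272/0.822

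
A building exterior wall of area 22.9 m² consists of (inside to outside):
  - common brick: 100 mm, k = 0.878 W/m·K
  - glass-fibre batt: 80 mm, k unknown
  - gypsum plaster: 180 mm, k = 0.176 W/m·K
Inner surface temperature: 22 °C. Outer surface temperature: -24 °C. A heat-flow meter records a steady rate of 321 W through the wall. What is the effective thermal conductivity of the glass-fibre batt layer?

Series thermal resistances:
R_common brick = L/(kA) = 0.1/(0.878×22.9) = 0.004974 K/W
R_gypsum plaster = L/(kA) = 0.18/(0.176×22.9) = 0.04466 K/W
Sum of known resistances R_other = 0.04963 K/W
Total R = ΔT/Q = 46/321 = 0.1433 K/W
R_glass-fibre batt = R_total − R_other = 0.09367 K/W
k = L/(R·A) = 0.08/(0.09367×22.9)

k ≈ 0.0373 W/(m·K)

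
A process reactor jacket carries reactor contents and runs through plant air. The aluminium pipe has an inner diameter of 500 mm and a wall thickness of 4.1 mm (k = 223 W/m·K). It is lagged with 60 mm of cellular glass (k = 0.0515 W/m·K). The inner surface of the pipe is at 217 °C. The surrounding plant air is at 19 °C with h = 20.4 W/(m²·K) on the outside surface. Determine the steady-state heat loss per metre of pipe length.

Radial resistances (cylindrical: R_cond = ln(r_o/r_i)/(2πkL), R_conv = 1/(h·2πrL)):
R_aluminium pipe wall = ln(254.1/250)/(2π×223×1) = 1.161×10^-5 K/W
R_cellular glass = ln(314.1/254.1)/(2π×0.0515×1) = 0.6551 K/W
R_outer film = 1/(h_o·2πr_oL) = 1/(20.4×2π×0.3141×1) = 0.02484 K/W
R_total = 0.68 K/W
Q = ΔT/R_total = 198/0.68

q′ ≈ 291 W/m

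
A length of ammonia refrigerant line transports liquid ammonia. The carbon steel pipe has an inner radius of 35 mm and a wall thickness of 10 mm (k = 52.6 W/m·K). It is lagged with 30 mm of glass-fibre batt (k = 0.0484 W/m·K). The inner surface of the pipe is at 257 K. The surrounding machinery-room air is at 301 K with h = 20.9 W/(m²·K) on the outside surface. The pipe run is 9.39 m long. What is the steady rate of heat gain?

Treating each annulus and film as a series resistance:
R_carbon steel pipe wall = ln(45/35)/(2π×52.6×9.39) = 8.098×10^-5 K/W
R_glass-fibre batt = ln(75/45)/(2π×0.0484×9.39) = 0.1789 K/W
R_outer film = 1/(h_o·2πr_oL) = 1/(20.9×2π×0.075×9.39) = 0.01081 K/W
R_total = 0.1898 K/W
Q = ΔT/R_total = 44/0.1898

Q ≈ 232 W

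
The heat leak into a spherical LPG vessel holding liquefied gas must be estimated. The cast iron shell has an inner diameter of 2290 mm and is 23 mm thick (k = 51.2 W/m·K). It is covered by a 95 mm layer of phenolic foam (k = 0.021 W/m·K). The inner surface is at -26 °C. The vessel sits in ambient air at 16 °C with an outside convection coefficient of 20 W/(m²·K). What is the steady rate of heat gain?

Q ≈ 170 W

Radial (spherical) resistances in series:
R_cast iron shell = (1/1.145 − 1/1.168)/(4π×51.2) = 2.673×10^-5 K/W
R_phenolic foam = (1/1.168 − 1/1.263)/(4π×0.021) = 0.244 K/W
R_outer film = 1/(h·4πr_o²) = 1/(20×4π×1.263²) = 0.002494 K/W
R_total = 0.2466 K/W
Q = ΔT/R_total = 42/0.2466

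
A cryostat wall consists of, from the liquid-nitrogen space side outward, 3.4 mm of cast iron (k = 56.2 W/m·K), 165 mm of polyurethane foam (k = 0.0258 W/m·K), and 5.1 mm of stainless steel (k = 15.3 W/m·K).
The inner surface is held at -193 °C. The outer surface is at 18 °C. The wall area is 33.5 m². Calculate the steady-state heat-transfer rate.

Q ≈ 1110 W

Treating each layer as a thermal resistance in series:
R_cast iron = L/(kA) = 0.0034/(56.2×33.5) = 1.806×10^-6 K/W
R_polyurethane foam = L/(kA) = 0.165/(0.0258×33.5) = 0.1909 K/W
R_stainless steel = L/(kA) = 0.0051/(15.3×33.5) = 9.95×10^-6 K/W
R_total = 0.1909 K/W
Q = ΔT / R_total = 211 / 0.1909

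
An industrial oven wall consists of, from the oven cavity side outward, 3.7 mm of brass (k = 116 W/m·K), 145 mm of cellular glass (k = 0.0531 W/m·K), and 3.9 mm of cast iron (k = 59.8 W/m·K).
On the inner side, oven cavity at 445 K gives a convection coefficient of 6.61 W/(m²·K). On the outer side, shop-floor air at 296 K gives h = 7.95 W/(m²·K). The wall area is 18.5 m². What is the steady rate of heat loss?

Treating each layer as a thermal resistance in series:
R_inner film = 1/(h_i·A) = 1/(6.61×18.5) = 0.008178 K/W
R_brass = L/(kA) = 0.0037/(116×18.5) = 1.724×10^-6 K/W
R_cellular glass = L/(kA) = 0.145/(0.0531×18.5) = 0.1476 K/W
R_cast iron = L/(kA) = 0.0039/(59.8×18.5) = 3.525×10^-6 K/W
R_outer film = 1/(h_o·A) = 1/(7.95×18.5) = 0.006799 K/W
R_total = 0.1626 K/W
Q = ΔT / R_total = 149 / 0.1626

Q ≈ 916 W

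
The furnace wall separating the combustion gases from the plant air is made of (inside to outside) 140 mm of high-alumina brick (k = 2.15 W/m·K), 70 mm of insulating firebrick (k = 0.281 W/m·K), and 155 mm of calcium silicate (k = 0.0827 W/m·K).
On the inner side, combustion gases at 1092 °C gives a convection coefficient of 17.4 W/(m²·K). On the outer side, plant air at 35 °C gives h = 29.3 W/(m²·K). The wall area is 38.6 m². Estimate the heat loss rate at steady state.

Q ≈ 17900 W

Using the resistance-network approach (series):
R_inner film = 1/(h_i·A) = 1/(17.4×38.6) = 0.001489 K/W
R_high-alumina brick = L/(kA) = 0.14/(2.15×38.6) = 0.001687 K/W
R_insulating firebrick = L/(kA) = 0.07/(0.281×38.6) = 0.006454 K/W
R_calcium silicate = L/(kA) = 0.155/(0.0827×38.6) = 0.04856 K/W
R_outer film = 1/(h_o·A) = 1/(29.3×38.6) = 8.842×10^-4 K/W
R_total = 0.05907 K/W
Q = ΔT / R_total = 1057 / 0.05907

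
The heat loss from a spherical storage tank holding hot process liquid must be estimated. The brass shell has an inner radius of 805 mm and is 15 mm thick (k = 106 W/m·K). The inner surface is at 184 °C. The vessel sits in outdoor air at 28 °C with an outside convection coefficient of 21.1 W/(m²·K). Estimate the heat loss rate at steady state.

Each spherical layer contributes R = (1/r_i − 1/r_o)/(4πk):
R_brass shell = (1/0.805 − 1/0.82)/(4π×106) = 1.706×10^-5 K/W
R_outer film = 1/(h·4πr_o²) = 1/(21.1×4π×0.82²) = 0.005609 K/W
R_total = 0.005626 K/W
Q = ΔT/R_total = 156/0.005626

Q ≈ 27700 W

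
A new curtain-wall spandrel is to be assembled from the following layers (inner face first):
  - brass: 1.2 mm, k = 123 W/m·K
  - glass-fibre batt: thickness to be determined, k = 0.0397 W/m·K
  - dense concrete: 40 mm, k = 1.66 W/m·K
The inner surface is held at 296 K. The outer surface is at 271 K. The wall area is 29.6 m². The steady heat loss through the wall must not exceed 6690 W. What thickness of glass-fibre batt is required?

Treating each layer as a thermal resistance in series:
R_brass = L/(kA) = 0.0012/(123×29.6) = 3.296×10^-7 K/W
R_dense concrete = L/(kA) = 0.04/(1.66×29.6) = 8.141×10^-4 K/W
Sum of the known resistances R_other = 8.144×10^-4 K/W
Required total resistance R_tot = ΔT/Q_allow = 25/6690 = 0.003737 K/W
R_glass-fibre batt = R_tot − R_other = 0.002923 K/W
L = R·k·A = 0.002923×0.0397×29.6

L ≈ 3.43 mm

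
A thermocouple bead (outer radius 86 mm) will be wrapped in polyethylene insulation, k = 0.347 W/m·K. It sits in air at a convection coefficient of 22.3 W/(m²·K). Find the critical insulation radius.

For a sphere r_cr = 2k/h = 2×0.347/22.3
r_cr = 31.1 mm; since the bare radius (86 mm) is above r_cr, any added insulation will reduce heat loss.

r_cr ≈ 31.1 mm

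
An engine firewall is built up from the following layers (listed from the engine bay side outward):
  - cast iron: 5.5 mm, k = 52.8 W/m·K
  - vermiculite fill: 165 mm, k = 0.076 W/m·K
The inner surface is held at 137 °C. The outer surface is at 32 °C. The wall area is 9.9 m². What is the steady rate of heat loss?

Thermal resistances in series:
R_cast iron = L/(kA) = 0.0055/(52.8×9.9) = 1.052×10^-5 K/W
R_vermiculite fill = L/(kA) = 0.165/(0.076×9.9) = 0.2193 K/W
R_total = 0.2193 K/W
Q = ΔT / R_total = 105 / 0.2193

Q ≈ 479 W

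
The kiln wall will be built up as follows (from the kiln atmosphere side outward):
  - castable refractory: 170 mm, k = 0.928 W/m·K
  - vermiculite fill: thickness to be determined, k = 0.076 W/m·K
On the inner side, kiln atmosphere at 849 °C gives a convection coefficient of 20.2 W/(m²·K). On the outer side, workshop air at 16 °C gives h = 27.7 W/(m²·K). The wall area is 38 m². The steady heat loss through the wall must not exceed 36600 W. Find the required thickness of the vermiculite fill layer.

L ≈ 45.3 mm

Treating each layer as a thermal resistance in series:
R_inner film = 1/(h_i·A) = 1/(20.2×38) = 0.001303 K/W
R_castable refractory = L/(kA) = 0.17/(0.928×38) = 0.004821 K/W
R_outer film = 1/(h_o·A) = 1/(27.7×38) = 9.5×10^-4 K/W
Sum of the known resistances R_other = 0.007074 K/W
Required total resistance R_tot = ΔT/Q_allow = 833/36600 = 0.02276 K/W
R_vermiculite fill = R_tot − R_other = 0.01569 K/W
L = R·k·A = 0.01569×0.076×38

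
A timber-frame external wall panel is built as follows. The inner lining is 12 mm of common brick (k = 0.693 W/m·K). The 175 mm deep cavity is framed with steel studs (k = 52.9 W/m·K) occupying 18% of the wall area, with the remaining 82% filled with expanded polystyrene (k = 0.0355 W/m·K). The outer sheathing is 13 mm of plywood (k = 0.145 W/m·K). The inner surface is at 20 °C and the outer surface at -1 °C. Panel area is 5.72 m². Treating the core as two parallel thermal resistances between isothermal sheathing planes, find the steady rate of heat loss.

Q ≈ 959 W

Sheathing layers in series; stud and cavity paths in parallel between them.
R_inner = 0.012/(0.693×5.72) = 0.003027 K/W
R_stud  = 0.175/(52.9×0.18×5.72) = 0.003213 K/W
R_cav   = 0.175/(0.0355×0.82×5.72) = 1.051 K/W
1/R_core = 1/R_stud + 1/R_cav → R_core = 0.003203 K/W
R_outer = 0.013/(0.145×5.72) = 0.01567 K/W
R_total = 0.0219 K/W
Q = ΔT/R_total = 21/0.0219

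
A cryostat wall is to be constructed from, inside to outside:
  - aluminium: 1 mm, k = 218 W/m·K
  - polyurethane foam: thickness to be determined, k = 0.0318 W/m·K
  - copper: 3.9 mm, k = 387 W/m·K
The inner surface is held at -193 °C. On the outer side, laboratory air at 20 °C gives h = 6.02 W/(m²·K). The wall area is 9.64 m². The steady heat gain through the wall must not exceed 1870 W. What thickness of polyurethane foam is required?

L ≈ 29.6 mm

Treating each layer as a thermal resistance in series:
R_aluminium = L/(kA) = 0.001/(218×9.64) = 4.758×10^-7 K/W
R_copper = L/(kA) = 0.0039/(387×9.64) = 1.045×10^-6 K/W
R_outer film = 1/(h_o·A) = 1/(6.02×9.64) = 0.01723 K/W
Sum of the known resistances R_other = 0.01723 K/W
Required total resistance R_tot = ΔT/Q_allow = 213/1870 = 0.1139 K/W
R_polyurethane foam = R_tot − R_other = 0.09667 K/W
L = R·k·A = 0.09667×0.0318×9.64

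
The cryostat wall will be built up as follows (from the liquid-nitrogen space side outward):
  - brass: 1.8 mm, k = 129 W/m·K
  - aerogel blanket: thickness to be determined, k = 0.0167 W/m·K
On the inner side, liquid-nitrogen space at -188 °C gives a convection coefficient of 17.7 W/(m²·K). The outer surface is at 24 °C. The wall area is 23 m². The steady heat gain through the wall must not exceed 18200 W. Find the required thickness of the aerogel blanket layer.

Thermal resistances in series:
R_inner film = 1/(h_i·A) = 1/(17.7×23) = 0.002456 K/W
R_brass = L/(kA) = 0.0018/(129×23) = 6.067×10^-7 K/W
Sum of the known resistances R_other = 0.002457 K/W
Required total resistance R_tot = ΔT/Q_allow = 212/18200 = 0.01165 K/W
R_aerogel blanket = R_tot − R_other = 0.009191 K/W
L = R·k·A = 0.009191×0.0167×23

L ≈ 3.53 mm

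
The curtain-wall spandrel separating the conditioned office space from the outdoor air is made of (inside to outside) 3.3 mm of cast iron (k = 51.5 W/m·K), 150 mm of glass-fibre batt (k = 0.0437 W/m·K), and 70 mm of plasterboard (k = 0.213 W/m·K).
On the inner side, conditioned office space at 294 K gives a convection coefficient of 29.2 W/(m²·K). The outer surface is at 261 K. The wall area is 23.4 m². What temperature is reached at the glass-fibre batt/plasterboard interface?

Series thermal resistances:
R_inner film = 1/(h_i·A) = 1/(29.2×23.4) = 0.001464 K/W
R_cast iron = L/(kA) = 0.0033/(51.5×23.4) = 2.738×10^-6 K/W
R_glass-fibre batt = L/(kA) = 0.15/(0.0437×23.4) = 0.1467 K/W
R_plasterboard = L/(kA) = 0.07/(0.213×23.4) = 0.01404 K/W
R_total = 0.1622 K/W;  Q = ΔT/R_total = 33/0.1622 = 203.5 W
T_interface = T_inner − Q·ΣR(inner→interface) = 294 − 203×0.1482

T ≈ 264 K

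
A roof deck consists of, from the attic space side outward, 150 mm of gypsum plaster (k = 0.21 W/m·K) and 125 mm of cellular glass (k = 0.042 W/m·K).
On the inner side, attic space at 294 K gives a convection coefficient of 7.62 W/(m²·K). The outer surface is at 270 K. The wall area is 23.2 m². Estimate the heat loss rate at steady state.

Q ≈ 146 W

Series thermal resistances:
R_inner film = 1/(h_i·A) = 1/(7.62×23.2) = 0.005657 K/W
R_gypsum plaster = L/(kA) = 0.15/(0.21×23.2) = 0.03079 K/W
R_cellular glass = L/(kA) = 0.125/(0.042×23.2) = 0.1283 K/W
R_total = 0.1647 K/W
Q = ΔT / R_total = 24 / 0.1647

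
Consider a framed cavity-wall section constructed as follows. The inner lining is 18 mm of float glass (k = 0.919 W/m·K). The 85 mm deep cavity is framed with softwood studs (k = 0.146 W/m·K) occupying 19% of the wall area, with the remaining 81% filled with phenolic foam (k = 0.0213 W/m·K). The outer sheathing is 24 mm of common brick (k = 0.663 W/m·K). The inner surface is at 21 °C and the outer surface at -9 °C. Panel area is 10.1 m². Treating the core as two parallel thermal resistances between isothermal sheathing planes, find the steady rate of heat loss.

Q ≈ 156 W

Sheathing layers in series; stud and cavity paths in parallel between them.
R_inner = 0.018/(0.919×10.1) = 0.001939 K/W
R_stud  = 0.085/(0.146×0.19×10.1) = 0.3034 K/W
R_cav   = 0.085/(0.0213×0.81×10.1) = 0.4878 K/W
1/R_core = 1/R_stud + 1/R_cav → R_core = 0.187 K/W
R_outer = 0.024/(0.663×10.1) = 0.003584 K/W
R_total = 0.1926 K/W
Q = ΔT/R_total = 30/0.1926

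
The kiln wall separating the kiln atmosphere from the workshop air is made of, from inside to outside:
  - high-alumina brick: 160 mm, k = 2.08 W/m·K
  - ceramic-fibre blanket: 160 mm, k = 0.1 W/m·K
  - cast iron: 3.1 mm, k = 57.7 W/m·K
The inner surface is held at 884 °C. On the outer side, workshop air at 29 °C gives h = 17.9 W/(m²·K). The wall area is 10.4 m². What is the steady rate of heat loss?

Model the wall as resistances in series:
R_high-alumina brick = L/(kA) = 0.16/(2.08×10.4) = 0.007396 K/W
R_ceramic-fibre blanket = L/(kA) = 0.16/(0.1×10.4) = 0.1538 K/W
R_cast iron = L/(kA) = 0.0031/(57.7×10.4) = 5.166×10^-6 K/W
R_outer film = 1/(h_o·A) = 1/(17.9×10.4) = 0.005372 K/W
R_total = 0.1666 K/W
Q = ΔT / R_total = 855 / 0.1666

Q ≈ 5130 W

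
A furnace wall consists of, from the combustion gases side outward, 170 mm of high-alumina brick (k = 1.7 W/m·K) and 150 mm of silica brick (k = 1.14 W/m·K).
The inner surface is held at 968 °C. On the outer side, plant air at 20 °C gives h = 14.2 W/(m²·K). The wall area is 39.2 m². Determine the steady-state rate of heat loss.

Q ≈ 123000 W

Series thermal resistances:
R_high-alumina brick = L/(kA) = 0.17/(1.7×39.2) = 0.002551 K/W
R_silica brick = L/(kA) = 0.15/(1.14×39.2) = 0.003357 K/W
R_outer film = 1/(h_o·A) = 1/(14.2×39.2) = 0.001796 K/W
R_total = 0.007704 K/W
Q = ΔT / R_total = 948 / 0.007704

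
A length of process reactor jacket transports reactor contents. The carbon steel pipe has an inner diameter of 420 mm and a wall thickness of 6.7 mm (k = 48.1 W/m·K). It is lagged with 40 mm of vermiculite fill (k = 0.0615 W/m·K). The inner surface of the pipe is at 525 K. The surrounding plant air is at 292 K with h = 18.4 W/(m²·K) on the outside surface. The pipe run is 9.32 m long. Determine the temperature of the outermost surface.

For a radial system each layer contributes R = ln(r_out/r_in)/(2πkL); films add R = 1/(hA).
R_carbon steel pipe wall = ln(216.7/210)/(2π×48.1×9.32) = 1.115×10^-5 K/W
R_vermiculite fill = ln(256.7/216.7)/(2π×0.0615×9.32) = 0.04704 K/W
R_outer film = 1/(h_o·2πr_oL) = 1/(18.4×2π×0.2567×9.32) = 0.003615 K/W
R_total = 0.05066 K/W
Q = ΔT/R_total = 233/0.05066
Q = 4600 W
T_interface = T_inner − Q·ΣR(inner→interface) = 525 − 4600×0.04705

T ≈ 309 K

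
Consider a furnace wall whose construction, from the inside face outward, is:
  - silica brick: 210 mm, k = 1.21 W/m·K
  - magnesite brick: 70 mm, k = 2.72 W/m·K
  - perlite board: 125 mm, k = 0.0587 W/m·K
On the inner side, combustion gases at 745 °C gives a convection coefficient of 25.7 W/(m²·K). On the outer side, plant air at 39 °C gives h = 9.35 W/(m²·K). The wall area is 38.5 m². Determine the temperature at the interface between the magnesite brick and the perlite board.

T ≈ 677 °C

Series thermal resistances:
R_inner film = 1/(h_i·A) = 1/(25.7×38.5) = 0.001011 K/W
R_silica brick = L/(kA) = 0.21/(1.21×38.5) = 0.004508 K/W
R_magnesite brick = L/(kA) = 0.07/(2.72×38.5) = 6.684×10^-4 K/W
R_perlite board = L/(kA) = 0.125/(0.0587×38.5) = 0.05531 K/W
R_outer film = 1/(h_o·A) = 1/(9.35×38.5) = 0.002778 K/W
R_total = 0.06428 K/W;  Q = ΔT/R_total = 706/0.06428 = 10980 W
T_interface = T_inner − Q·ΣR(inner→interface) = 745 − 11000×0.006187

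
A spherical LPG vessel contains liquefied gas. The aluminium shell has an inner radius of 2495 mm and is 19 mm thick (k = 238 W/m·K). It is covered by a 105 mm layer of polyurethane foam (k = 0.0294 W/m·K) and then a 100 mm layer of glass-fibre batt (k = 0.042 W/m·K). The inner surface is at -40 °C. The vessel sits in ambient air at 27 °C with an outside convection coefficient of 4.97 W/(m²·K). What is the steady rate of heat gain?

For a spherical shell R = (1/r₁ − 1/r₂)/(4πk); film R = 1/(h·4πr²). In series:
R_aluminium shell = (1/2.495 − 1/2.514)/(4π×238) = 1.013×10^-6 K/W
R_polyurethane foam = (1/2.514 − 1/2.619)/(4π×0.0294) = 0.04316 K/W
R_glass-fibre batt = (1/2.619 − 1/2.719)/(4π×0.042) = 0.02661 K/W
R_outer film = 1/(h·4πr_o²) = 1/(4.97×4π×2.719²) = 0.002166 K/W
R_total = 0.07194 K/W
Q = ΔT/R_total = 67/0.07194

Q ≈ 931 W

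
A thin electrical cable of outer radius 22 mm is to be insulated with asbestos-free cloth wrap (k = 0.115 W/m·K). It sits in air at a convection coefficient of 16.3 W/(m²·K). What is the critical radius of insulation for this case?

r_cr ≈ 7.06 mm

For a cylinder r_cr = k/h = 0.115/16.3
r_cr = 7.06 mm; since the bare radius (22 mm) is above r_cr, any added insulation will reduce heat loss.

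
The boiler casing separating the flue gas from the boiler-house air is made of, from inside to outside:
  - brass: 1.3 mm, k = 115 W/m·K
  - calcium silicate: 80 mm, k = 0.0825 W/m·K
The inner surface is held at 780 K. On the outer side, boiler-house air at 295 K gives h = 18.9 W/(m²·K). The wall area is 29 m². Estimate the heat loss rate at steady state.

Series thermal resistances:
R_brass = L/(kA) = 0.0013/(115×29) = 3.898×10^-7 K/W
R_calcium silicate = L/(kA) = 0.08/(0.0825×29) = 0.03344 K/W
R_outer film = 1/(h_o·A) = 1/(18.9×29) = 0.001824 K/W
R_total = 0.03526 K/W
Q = ΔT / R_total = 485 / 0.03526

Q ≈ 13800 W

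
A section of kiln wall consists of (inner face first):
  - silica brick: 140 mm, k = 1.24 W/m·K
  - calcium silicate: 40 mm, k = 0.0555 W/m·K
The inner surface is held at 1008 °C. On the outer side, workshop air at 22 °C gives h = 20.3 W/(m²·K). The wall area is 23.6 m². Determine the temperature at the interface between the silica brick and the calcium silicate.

T ≈ 882 °C

Using the resistance-network approach (series):
R_silica brick = L/(kA) = 0.14/(1.24×23.6) = 0.004784 K/W
R_calcium silicate = L/(kA) = 0.04/(0.0555×23.6) = 0.03054 K/W
R_outer film = 1/(h_o·A) = 1/(20.3×23.6) = 0.002087 K/W
R_total = 0.03741 K/W;  Q = ΔT/R_total = 986/0.03741 = 26360 W
T_interface = T_inner − Q·ΣR(inner→interface) = 1008 − 26400×0.004784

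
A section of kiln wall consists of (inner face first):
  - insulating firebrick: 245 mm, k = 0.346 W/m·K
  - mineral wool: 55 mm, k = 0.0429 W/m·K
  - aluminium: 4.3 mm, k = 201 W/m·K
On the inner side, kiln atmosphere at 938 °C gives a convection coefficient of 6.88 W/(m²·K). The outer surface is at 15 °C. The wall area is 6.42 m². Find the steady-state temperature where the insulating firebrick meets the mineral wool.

Treating each layer as a thermal resistance in series:
R_inner film = 1/(h_i·A) = 1/(6.88×6.42) = 0.02264 K/W
R_insulating firebrick = L/(kA) = 0.245/(0.346×6.42) = 0.1103 K/W
R_mineral wool = L/(kA) = 0.055/(0.0429×6.42) = 0.1997 K/W
R_aluminium = L/(kA) = 0.0043/(201×6.42) = 3.332×10^-6 K/W
R_total = 0.3326 K/W;  Q = ΔT/R_total = 923/0.3326 = 2775 W
T_interface = T_inner − Q·ΣR(inner→interface) = 938 − 2770×0.1329

T ≈ 569 °C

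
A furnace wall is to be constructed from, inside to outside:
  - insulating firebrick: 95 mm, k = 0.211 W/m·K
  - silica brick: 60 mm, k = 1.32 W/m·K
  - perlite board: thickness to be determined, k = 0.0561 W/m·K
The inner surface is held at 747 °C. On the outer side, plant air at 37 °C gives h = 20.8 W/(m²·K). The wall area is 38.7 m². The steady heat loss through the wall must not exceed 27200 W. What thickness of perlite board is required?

L ≈ 26.2 mm

Thermal resistances in series:
R_insulating firebrick = L/(kA) = 0.095/(0.211×38.7) = 0.01163 K/W
R_silica brick = L/(kA) = 0.06/(1.32×38.7) = 0.001175 K/W
R_outer film = 1/(h_o·A) = 1/(20.8×38.7) = 0.001242 K/W
Sum of the known resistances R_other = 0.01405 K/W
Required total resistance R_tot = ΔT/Q_allow = 710/27200 = 0.0261 K/W
R_perlite board = R_tot − R_other = 0.01205 K/W
L = R·k·A = 0.01205×0.0561×38.7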